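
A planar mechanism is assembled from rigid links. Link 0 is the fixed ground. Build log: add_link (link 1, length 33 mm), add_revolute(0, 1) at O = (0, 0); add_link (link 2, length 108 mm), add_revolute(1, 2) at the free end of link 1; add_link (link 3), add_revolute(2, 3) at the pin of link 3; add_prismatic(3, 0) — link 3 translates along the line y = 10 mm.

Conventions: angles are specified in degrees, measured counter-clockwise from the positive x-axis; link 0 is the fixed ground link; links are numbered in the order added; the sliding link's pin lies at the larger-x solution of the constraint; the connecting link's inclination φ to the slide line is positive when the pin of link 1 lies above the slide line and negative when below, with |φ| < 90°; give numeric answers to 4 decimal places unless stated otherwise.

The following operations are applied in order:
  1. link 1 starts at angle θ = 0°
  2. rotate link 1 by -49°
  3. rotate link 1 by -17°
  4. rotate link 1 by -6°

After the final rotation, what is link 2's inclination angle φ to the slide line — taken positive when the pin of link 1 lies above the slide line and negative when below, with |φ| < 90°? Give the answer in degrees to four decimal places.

geometry: r = 33 mm, L = 108 mm, e = 10 mm; θ starts at 0°
rotate link 1 by -49°: θ ← 0° -49° = -49°
rotate link 1 by -17°: θ ← -49° -17° = -66°
rotate link 1 by -6°: θ ← -66° -6° = -72°
h = r sin θ − e = -31.384865 − 10 = -41.384865
sin φ = h / L = -41.384865 / 108 = -0.38319319
φ = arcsin(-0.38319319) = -22.531617°

-22.5316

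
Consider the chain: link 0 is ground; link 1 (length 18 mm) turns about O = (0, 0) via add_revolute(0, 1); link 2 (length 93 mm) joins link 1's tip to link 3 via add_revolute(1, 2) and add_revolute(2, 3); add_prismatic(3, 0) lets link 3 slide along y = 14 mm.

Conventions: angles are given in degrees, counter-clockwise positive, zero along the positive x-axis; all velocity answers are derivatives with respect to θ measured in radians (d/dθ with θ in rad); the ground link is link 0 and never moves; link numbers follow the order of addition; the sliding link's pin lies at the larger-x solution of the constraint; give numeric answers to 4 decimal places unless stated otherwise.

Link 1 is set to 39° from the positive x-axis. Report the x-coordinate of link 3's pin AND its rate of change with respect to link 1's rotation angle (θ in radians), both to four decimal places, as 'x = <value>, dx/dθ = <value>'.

geometry: r = 18 mm, L = 93 mm, e = 14 mm
crank pin P = (r cos θ, r sin θ) = (13.988627, 11.327767)
h = r sin θ − e = 11.327767 − 14 = -2.672233
x = r cos θ + √(L² − h²) = 13.988627 + 92.961601 = 106.950228
dx/dθ = −r sin θ − h·r cos θ/√(L² − h²) (θ in radians; h = -2.672233) = -10.925656

x = 106.9502, dx/dθ = -10.9257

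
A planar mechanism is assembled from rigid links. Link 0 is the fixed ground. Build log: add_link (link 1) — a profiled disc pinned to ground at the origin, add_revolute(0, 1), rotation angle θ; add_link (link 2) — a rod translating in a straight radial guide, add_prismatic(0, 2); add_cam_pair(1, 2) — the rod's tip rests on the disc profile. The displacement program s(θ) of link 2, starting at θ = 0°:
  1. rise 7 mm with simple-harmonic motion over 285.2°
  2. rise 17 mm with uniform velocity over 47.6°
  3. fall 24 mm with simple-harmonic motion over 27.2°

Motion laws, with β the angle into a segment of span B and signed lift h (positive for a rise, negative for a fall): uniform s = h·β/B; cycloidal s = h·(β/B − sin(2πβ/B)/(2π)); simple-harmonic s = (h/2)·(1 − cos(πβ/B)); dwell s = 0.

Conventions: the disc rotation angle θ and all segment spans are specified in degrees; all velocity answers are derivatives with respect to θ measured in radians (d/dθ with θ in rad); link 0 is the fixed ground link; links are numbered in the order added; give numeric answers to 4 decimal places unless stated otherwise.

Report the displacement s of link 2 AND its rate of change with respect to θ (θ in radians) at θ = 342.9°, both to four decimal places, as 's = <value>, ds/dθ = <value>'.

seg 1 [0°–285.2°] simple-harmonic, h=7: full span → s += 7 → s = 7.0000
seg 2 [285.2°–332.8°] uniform, h=17: full span → s += 17 → s = 24.0000
seg 3 [332.8°–360°] simple-harmonic, h=-24: θ=342.9° here. β=10.1, B=27.2. -24/2·(1 − cos(π·0.3713)) = -7.2801 → s = 16.7199
velocity in seg [332.8°–360°] (simple-harmonic), θ in radians: β = 10.1° = 0.1763 rad, B = 27.2° = 0.4747 rad; ds/dθ = (πh/(2B)) sin(πβ/B) = (π·(-24)/(2·0.4747)) sin(π·0.3713) = -73.011020 mm/rad

s = 16.7199, ds/dθ = -73.0110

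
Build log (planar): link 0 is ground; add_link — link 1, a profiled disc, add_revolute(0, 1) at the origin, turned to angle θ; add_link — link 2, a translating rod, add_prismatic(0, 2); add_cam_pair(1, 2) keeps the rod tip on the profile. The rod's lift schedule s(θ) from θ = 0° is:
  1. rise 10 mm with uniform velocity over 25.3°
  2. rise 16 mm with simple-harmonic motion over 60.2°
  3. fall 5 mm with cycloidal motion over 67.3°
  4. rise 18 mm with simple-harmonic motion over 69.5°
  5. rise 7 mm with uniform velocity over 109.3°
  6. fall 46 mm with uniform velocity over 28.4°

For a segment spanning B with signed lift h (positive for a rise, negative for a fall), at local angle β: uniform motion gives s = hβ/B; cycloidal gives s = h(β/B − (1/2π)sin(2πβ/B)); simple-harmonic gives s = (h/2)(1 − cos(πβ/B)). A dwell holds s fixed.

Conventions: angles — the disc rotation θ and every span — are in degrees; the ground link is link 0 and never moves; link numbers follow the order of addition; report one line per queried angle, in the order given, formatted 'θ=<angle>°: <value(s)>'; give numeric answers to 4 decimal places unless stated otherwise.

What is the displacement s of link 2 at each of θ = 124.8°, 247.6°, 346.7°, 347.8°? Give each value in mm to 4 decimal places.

seg 1 [0°–25.3°] uniform, h=10: full span → s += 10 → s = 10.0000
seg 2 [25.3°–85.5°] simple-harmonic, h=16: full span → s += 16 → s = 26.0000
seg 3 [85.5°–152.8°] cycloidal, h=-5: θ=124.8° here. β=39.3, B=67.3. -5·(0.5840 − sin(2π·0.5840)/(2π)) = -3.3203 → s = 22.6797
seg 3 [85.5°–152.8°] cycloidal, h=-5: full span → s += -5 → s = 21.0000
seg 4 [152.8°–222.3°] simple-harmonic, h=18: full span → s += 18 → s = 39.0000
seg 5 [222.3°–331.6°] uniform, h=7: θ=247.6° here. β=25.3, B=109.3. 7·25.3/109.3 = 1.6203 → s = 40.6203
seg 5 [222.3°–331.6°] uniform, h=7: full span → s += 7 → s = 46.0000
seg 6 [331.6°–360°] uniform, h=-46: θ=346.7° here. β=15.1, B=28.4. -46·15.1/28.4 = -24.4577 → s = 21.5423
seg 6 [331.6°–360°] uniform, h=-46: θ=347.8° here. β=16.2, B=28.4. -46·16.2/28.4 = -26.2394 → s = 19.7606

θ=124.8°: 22.6797
θ=247.6°: 40.6203
θ=346.7°: 21.5423
θ=347.8°: 19.7606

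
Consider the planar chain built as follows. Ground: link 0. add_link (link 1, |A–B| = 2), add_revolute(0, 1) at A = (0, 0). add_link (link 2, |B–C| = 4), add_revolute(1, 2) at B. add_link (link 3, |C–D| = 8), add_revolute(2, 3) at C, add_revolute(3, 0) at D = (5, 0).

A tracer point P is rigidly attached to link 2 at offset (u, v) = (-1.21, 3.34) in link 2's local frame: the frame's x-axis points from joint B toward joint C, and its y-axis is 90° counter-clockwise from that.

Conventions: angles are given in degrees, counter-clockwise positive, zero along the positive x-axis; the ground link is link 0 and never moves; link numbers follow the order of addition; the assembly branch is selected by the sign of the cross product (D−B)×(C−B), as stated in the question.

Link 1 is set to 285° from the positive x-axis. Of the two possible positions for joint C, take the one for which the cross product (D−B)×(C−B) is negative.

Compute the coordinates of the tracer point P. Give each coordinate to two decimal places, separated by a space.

A=(0,0), D=(5.00,0)
B = A + 2.00·(cos285°, sin285°) = (0.5176, -1.9319)
|BD| = 4.8809
circle(B,4.00) ∩ circle(D,8.00): a=-2.4766, h=3.1411
  candidates: C₊=(-3.0000,-0.0275) cross=15.331; C₋=(-0.5135,-5.7967) cross=-15.331
  branch - wants cross < 0 → take C=(-0.5135,-5.7967) (cross=-15.331)
ex = (C−B)/|BC| = (-0.2578,-0.9662); ey = (0.9662,-0.2578)
P = B + -1.21·ex + 3.34·ey = (4.0567,-1.6238)

4.06 -1.62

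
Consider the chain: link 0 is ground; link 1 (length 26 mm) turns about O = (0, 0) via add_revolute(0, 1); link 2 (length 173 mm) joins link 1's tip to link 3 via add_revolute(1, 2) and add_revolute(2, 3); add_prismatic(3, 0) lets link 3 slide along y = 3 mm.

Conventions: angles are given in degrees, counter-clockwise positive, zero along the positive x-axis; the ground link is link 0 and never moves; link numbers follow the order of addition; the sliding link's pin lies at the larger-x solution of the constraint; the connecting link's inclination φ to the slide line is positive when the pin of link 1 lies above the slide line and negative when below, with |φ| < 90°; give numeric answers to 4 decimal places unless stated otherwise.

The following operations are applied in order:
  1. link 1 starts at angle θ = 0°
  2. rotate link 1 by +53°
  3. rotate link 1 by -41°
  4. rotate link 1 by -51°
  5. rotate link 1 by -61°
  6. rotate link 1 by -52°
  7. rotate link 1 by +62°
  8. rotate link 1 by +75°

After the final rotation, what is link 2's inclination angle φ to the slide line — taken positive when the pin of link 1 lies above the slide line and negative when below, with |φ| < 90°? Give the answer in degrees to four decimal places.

geometry: r = 26 mm, L = 173 mm, e = 3 mm; θ starts at 0°
rotate link 1 by +53°: θ ← 0° +53° = 53°
rotate link 1 by -41°: θ ← 53° -41° = 12°
rotate link 1 by -51°: θ ← 12° -51° = -39°
rotate link 1 by -61°: θ ← -39° -61° = -100°
rotate link 1 by -52°: θ ← -100° -52° = -152°
rotate link 1 by +62°: θ ← -152° +62° = -90°
rotate link 1 by +75°: θ ← -90° +75° = -15°
h = r sin θ − e = -6.729295 − 3 = -9.729295
sin φ = h / L = -9.729295 / 173 = -0.05623870
φ = arcsin(-0.05623870) = -3.223941°

-3.2239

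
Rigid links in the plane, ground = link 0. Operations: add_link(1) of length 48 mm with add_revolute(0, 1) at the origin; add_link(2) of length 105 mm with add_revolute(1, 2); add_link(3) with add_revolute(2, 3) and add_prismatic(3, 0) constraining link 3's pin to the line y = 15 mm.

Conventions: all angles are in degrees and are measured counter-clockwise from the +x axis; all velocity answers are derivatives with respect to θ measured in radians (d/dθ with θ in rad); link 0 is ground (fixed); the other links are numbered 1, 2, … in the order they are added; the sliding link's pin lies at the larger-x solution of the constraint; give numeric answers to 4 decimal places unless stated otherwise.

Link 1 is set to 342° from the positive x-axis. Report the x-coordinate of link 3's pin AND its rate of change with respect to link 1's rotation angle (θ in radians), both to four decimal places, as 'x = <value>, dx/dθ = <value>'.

geometry: r = 48 mm, L = 105 mm, e = 15 mm
crank pin P = (r cos θ, r sin θ) = (45.650713, -14.832816)
h = r sin θ − e = -14.832816 − 15 = -29.832816
x = r cos θ + √(L² − h²) = 45.650713 + 100.672753 = 146.323465
dx/dθ = −r sin θ − h·r cos θ/√(L² − h²) (θ in radians; h = -29.832816) = 28.360700

x = 146.3235, dx/dθ = 28.3607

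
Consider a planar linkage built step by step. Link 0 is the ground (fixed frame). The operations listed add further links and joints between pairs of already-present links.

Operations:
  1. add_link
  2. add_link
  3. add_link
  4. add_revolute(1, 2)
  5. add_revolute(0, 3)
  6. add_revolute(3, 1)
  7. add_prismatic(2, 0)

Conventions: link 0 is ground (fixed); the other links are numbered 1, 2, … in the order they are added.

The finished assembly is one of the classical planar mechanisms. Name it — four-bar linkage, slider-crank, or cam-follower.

links: 4 (incl. ground); joints: 3 revolute, 1 prismatic, 0 higher (cam) pair, forming one closed loop
4 links, 3 revolutes + 1 prismatic in one loop → slider-crank

slider-crank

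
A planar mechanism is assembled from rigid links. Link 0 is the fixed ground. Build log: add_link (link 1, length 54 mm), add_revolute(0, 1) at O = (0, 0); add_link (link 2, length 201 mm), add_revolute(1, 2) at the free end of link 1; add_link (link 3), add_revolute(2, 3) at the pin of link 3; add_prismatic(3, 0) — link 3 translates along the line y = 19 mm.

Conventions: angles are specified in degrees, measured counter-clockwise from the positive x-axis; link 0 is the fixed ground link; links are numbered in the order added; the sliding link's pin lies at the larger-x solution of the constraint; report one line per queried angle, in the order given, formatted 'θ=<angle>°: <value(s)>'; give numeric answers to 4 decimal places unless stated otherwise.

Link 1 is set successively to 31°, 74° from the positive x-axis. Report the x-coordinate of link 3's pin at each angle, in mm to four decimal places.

geometry: r = 54 mm, L = 201 mm, e = 19 mm
θ=31°: crank pin P = (r cos θ, r sin θ) = (46.287034, 27.812056)
θ=31°: h = r sin θ − e = 27.812056 − 19 = 8.812056
θ=31°: x = r cos θ + √(L² − h²) = 46.287034 + 200.806742 = 247.093776
θ=74°: crank pin P = (r cos θ, r sin θ) = (14.884417, 51.908132)
θ=74°: h = r sin θ − e = 51.908132 − 19 = 32.908132
θ=74°: x = r cos θ + √(L² − h²) = 14.884417 + 198.287808 = 213.172225

θ=31°: 247.0938
θ=74°: 213.1722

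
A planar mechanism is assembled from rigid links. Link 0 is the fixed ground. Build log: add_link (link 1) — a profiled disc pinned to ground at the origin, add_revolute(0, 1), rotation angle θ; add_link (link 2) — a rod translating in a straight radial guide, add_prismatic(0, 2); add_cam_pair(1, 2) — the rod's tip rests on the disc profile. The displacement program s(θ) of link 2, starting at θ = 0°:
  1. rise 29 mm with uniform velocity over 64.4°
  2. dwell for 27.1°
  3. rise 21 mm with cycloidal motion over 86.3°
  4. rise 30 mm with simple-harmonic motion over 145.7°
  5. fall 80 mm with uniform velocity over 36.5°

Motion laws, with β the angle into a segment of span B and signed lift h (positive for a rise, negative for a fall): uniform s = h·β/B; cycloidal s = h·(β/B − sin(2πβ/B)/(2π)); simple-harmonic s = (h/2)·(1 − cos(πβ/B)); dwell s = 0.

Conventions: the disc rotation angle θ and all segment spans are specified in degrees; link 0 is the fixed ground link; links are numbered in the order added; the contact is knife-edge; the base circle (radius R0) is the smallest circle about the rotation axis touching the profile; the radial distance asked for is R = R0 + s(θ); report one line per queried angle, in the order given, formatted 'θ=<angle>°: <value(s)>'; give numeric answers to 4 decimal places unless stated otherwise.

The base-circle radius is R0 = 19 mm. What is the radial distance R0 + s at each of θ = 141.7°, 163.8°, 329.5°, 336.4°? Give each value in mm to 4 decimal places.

seg 1 [0°–64.4°] uniform, h=29: full span → s += 29 → s = 29.0000
seg 2 [64.4°–91.5°] dwell: s stays 29.0000
seg 3 [91.5°–177.8°] cycloidal, h=21: θ=141.7° here. β=50.2, B=86.3. 21·(0.5817 − sin(2π·0.5817)/(2π)) = 13.8567 → s = 42.8567
seg 3 [91.5°–177.8°] cycloidal, h=21: θ=163.8° here. β=72.3, B=86.3. 21·(0.8378 − sin(2π·0.8378)/(2π)) = 20.4400 → s = 49.4400
seg 3 [91.5°–177.8°] cycloidal, h=21: full span → s += 21 → s = 50.0000
seg 4 [177.8°–323.5°] simple-harmonic, h=30: full span → s += 30 → s = 80.0000
seg 5 [323.5°–360°] uniform, h=-80: θ=329.5° here. β=6, B=36.5. -80·6/36.5 = -13.1507 → s = 66.8493
seg 5 [323.5°–360°] uniform, h=-80: θ=336.4° here. β=12.9, B=36.5. -80·12.9/36.5 = -28.2740 → s = 51.7260
θ=141.7°: R = R0 + s = 19 + 42.8567 = 61.8567
θ=163.8°: R = R0 + s = 19 + 49.4400 = 68.4400
θ=329.5°: R = R0 + s = 19 + 66.8493 = 85.8493
θ=336.4°: R = R0 + s = 19 + 51.7260 = 70.7260

θ=141.7°: 61.8567
θ=163.8°: 68.4400
θ=329.5°: 85.8493
θ=336.4°: 70.7260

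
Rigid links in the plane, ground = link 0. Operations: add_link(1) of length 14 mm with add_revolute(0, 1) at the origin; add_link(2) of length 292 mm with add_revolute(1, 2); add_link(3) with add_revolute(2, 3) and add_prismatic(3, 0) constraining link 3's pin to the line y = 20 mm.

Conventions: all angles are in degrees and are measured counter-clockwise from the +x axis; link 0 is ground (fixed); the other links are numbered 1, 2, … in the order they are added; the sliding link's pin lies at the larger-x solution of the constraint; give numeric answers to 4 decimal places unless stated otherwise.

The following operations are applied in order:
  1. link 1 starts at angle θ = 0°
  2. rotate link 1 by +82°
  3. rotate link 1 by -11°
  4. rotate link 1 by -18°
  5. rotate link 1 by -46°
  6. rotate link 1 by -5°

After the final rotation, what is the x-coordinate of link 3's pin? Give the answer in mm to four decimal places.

geometry: r = 14 mm, L = 292 mm, e = 20 mm; θ starts at 0°
rotate link 1 by +82°: θ ← 0° +82° = 82°
rotate link 1 by -11°: θ ← 82° -11° = 71°
rotate link 1 by -18°: θ ← 71° -18° = 53°
rotate link 1 by -46°: θ ← 53° -46° = 7°
rotate link 1 by -5°: θ ← 7° -5° = 2°
crank pin P = (r cos θ, r sin θ) = (13.991472, 0.488593)
h = r sin θ − e = 0.488593 − 20 = -19.511407
x = r cos θ + √(L² − h²) = 13.991472 + 291.347396 = 305.338867

305.3389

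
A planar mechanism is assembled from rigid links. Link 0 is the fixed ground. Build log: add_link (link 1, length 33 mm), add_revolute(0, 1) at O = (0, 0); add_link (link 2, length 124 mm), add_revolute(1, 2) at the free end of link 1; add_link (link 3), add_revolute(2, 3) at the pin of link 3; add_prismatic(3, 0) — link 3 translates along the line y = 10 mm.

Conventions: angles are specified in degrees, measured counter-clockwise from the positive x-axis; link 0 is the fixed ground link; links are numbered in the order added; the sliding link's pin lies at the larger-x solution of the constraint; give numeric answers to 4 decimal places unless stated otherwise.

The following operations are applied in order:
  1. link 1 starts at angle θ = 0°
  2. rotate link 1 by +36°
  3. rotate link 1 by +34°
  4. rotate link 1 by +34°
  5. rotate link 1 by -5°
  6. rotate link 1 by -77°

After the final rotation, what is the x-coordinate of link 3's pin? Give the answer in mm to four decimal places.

geometry: r = 33 mm, L = 124 mm, e = 10 mm; θ starts at 0°
rotate link 1 by +36°: θ ← 0° +36° = 36°
rotate link 1 by +34°: θ ← 36° +34° = 70°
rotate link 1 by +34°: θ ← 70° +34° = 104°
rotate link 1 by -5°: θ ← 104° -5° = 99°
rotate link 1 by -77°: θ ← 99° -77° = 22°
crank pin P = (r cos θ, r sin θ) = (30.597067, 12.362018)
h = r sin θ − e = 12.362018 − 10 = 2.362018
x = r cos θ + √(L² − h²) = 30.597067 + 123.977501 = 154.574569

154.5746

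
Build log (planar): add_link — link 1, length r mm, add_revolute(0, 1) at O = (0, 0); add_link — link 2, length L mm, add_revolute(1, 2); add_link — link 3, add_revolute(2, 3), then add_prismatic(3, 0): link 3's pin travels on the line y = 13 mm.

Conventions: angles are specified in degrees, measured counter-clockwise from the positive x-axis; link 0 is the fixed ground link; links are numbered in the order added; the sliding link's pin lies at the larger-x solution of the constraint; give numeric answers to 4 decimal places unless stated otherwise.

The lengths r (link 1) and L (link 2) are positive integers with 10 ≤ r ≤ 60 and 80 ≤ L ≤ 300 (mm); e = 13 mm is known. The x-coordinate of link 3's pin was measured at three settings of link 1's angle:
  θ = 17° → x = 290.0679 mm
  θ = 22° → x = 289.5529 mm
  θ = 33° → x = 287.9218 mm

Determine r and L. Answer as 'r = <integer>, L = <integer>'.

constraint per measurement: (x − r cos θ)² + (r sin θ − e)² = L²
subtracting the θ₁ and θ₂ equations cancels the r² and L² terms:
r = (x₁² − x₂²) / (2[(x₁cos θ₁ + e sin θ₁) − (x₂cos θ₂ + e sin θ₂)]) = 18.9998 → r = 19
L² = (x₁ − r cos θ₁)² + (r sin θ₁ − e)² = 73984.0091 → L = 272.0000 → L = 272
check at θ₃=33°: x = 287.9218 (printed 287.9218) ✓

r = 19, L = 272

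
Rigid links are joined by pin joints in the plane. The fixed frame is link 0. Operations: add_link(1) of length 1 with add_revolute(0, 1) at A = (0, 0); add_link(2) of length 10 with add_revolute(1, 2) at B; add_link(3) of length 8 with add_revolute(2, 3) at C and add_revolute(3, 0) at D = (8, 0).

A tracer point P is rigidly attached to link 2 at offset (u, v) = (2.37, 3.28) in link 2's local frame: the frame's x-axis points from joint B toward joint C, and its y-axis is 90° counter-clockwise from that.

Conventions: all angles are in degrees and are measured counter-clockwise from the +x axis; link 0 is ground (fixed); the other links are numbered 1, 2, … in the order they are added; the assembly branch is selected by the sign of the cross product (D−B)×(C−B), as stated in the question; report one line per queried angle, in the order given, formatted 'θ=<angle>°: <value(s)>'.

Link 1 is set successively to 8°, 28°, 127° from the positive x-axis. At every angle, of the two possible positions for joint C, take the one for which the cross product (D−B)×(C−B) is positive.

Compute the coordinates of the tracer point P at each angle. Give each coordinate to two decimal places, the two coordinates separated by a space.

A=(0,0), D=(8.00,0)
θ=8°: B = A + 1.00·(cos8°, sin8°) = (0.9903, 0.1392)
θ=8°: |BD| = 7.0111
θ=8°: circle(B,10.00) ∩ circle(D,8.00): a=6.0729, h=7.9448
θ=8°:   candidates: C₊=(7.2197,7.9619) cross=55.702; C₋=(6.9043,-7.9246) cross=-55.702
θ=8°:   branch + wants cross > 0 → take C=(7.2197,7.9619) (cross=55.702)
θ=8°: ex = (C−B)/|BC| = (0.6229,0.7823); ey = (-0.7823,0.6229)
θ=8°: P = B + 2.37·ex + 3.28·ey = (-0.0992,4.0364)
θ=28°: B = A + 1.00·(cos28°, sin28°) = (0.8829, 0.4695)
θ=28°: |BD| = 7.1325
θ=28°: circle(B,10.00) ∩ circle(D,8.00): a=6.0899, h=7.9318
θ=28°:   candidates: C₊=(7.4817,7.9832) cross=56.574; C₋=(6.4376,-7.8459) cross=-56.574
θ=28°:   branch + wants cross > 0 → take C=(7.4817,7.9832) (cross=56.574)
θ=28°: ex = (C−B)/|BC| = (0.6599,0.7514); ey = (-0.7514,0.6599)
θ=28°: P = B + 2.37·ex + 3.28·ey = (-0.0176,4.4146)
θ=127°: B = A + 1.00·(cos127°, sin127°) = (-0.6018, 0.7986)
θ=127°: |BD| = 8.6388
θ=127°: circle(B,10.00) ∩ circle(D,8.00): a=6.4030, h=7.6812
θ=127°:   candidates: C₊=(6.4839,7.8550) cross=66.357; C₋=(5.0637,-7.4416) cross=-66.357
θ=127°:   branch + wants cross > 0 → take C=(6.4839,7.8550) (cross=66.357)
θ=127°: ex = (C−B)/|BC| = (0.7086,0.7056); ey = (-0.7056,0.7086)
θ=127°: P = B + 2.37·ex + 3.28·ey = (-1.2370,4.7951)

θ=8°: -0.10 4.04
θ=28°: -0.02 4.41
θ=127°: -1.24 4.80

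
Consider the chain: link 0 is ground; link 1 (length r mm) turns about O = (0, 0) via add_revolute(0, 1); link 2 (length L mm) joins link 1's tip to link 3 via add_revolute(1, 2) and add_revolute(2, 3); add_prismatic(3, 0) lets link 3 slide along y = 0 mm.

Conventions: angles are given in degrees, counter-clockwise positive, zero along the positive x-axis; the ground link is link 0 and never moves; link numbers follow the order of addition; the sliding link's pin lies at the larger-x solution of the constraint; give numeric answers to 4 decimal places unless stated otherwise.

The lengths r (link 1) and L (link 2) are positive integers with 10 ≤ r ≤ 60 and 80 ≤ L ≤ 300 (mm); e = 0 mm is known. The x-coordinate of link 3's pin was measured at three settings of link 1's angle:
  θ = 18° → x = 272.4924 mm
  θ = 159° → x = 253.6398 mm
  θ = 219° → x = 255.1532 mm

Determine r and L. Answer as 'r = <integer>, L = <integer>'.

constraint per measurement: (x − r cos θ)² + (r sin θ − e)² = L²
subtracting the θ₁ and θ₂ equations cancels the r² and L² terms:
r = (x₁² − x₂²) / (2[(x₁cos θ₁ + e sin θ₁) − (x₂cos θ₂ + e sin θ₂)]) = 10.0000 → r = 10
L² = (x₁ − r cos θ₁)² + (r sin θ₁ − e)² = 69168.9946 → L = 263.0000 → L = 263
check at θ₃=219°: x = 255.1532 (printed 255.1532) ✓

r = 10, L = 263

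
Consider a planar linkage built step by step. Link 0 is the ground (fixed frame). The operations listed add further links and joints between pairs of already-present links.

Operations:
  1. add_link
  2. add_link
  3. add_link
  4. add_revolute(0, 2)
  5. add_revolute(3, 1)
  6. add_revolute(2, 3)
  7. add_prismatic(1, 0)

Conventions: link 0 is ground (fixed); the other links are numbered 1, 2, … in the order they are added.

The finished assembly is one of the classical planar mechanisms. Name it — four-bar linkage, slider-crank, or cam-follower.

links: 4 (incl. ground); joints: 3 revolute, 1 prismatic, 0 higher (cam) pair, forming one closed loop
4 links, 3 revolutes + 1 prismatic in one loop → slider-crank

slider-crank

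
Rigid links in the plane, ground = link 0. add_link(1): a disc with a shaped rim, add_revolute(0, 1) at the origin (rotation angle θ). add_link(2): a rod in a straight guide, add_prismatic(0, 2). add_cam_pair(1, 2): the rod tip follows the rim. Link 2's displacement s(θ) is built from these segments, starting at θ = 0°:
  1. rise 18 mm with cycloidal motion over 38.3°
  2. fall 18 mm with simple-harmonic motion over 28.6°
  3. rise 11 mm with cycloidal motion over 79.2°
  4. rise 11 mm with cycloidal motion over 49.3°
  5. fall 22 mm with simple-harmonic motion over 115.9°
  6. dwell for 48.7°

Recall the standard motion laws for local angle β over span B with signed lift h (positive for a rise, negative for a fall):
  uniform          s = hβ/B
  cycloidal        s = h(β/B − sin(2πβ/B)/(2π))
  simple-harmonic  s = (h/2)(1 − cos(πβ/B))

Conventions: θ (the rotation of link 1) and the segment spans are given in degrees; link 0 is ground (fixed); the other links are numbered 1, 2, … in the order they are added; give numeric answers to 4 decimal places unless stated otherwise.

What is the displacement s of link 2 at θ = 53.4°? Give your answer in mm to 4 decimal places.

segment 1 (0° to 38.3°, cycloidal, h = 18) is passed completely: s = 0.0000 + (18) = 18.0000
θ = 53.4° falls in segment 2 (38.3° to 66.9°, simple-harmonic, h = -18): β = 53.4 − 38.3 = 15.1°, B = 28.6°; Δs = -18/2·(1 − cos(π·0.5280)) = -9.7899; s = 18.0000 − 9.7899 = 8.2101

8.2101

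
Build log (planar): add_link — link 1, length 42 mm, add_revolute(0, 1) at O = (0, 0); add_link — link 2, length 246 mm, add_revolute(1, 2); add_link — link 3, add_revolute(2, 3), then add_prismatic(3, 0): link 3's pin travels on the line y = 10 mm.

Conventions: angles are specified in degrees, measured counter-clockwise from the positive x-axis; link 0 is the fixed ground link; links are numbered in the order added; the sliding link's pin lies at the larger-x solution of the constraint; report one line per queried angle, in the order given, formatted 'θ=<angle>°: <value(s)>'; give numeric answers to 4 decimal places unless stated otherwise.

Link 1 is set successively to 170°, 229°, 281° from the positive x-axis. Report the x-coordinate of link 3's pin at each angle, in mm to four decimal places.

geometry: r = 42 mm, L = 246 mm, e = 10 mm
θ=170°: crank pin P = (r cos θ, r sin θ) = (-41.361926, 7.293223)
θ=170°: h = r sin θ − e = 7.293223 − 10 = -2.706777
θ=170°: x = r cos θ + √(L² − h²) = -41.361926 + 245.985108 = 204.623182
θ=229°: crank pin P = (r cos θ, r sin θ) = (-27.554479, -31.697802)
θ=229°: h = r sin θ − e = -31.697802 − 10 = -41.697802
θ=229°: x = r cos θ + √(L² − h²) = -27.554479 + 242.440288 = 214.885809
θ=281°: crank pin P = (r cos θ, r sin θ) = (8.013978, -41.228342)
θ=281°: h = r sin θ − e = -41.228342 − 10 = -51.228342
θ=281°: x = r cos θ + √(L² − h²) = 8.013978 + 240.606852 = 248.620829

θ=170°: 204.6232
θ=229°: 214.8858
θ=281°: 248.6208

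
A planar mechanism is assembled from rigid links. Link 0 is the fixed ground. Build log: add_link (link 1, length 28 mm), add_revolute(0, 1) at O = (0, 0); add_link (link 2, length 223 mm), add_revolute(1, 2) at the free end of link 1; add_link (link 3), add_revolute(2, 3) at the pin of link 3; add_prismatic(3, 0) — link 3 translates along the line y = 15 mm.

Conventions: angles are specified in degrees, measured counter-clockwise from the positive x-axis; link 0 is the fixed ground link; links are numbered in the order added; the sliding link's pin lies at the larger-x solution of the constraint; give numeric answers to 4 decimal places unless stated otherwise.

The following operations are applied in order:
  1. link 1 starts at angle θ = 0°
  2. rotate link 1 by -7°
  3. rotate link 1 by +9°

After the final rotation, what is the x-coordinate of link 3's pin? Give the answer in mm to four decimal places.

geometry: r = 28 mm, L = 223 mm, e = 15 mm; θ starts at 0°
rotate link 1 by -7°: θ ← 0° -7° = -7°
rotate link 1 by +9°: θ ← -7° +9° = 2°
crank pin P = (r cos θ, r sin θ) = (27.982943, 0.977186)
h = r sin θ − e = 0.977186 − 15 = -14.022814
x = r cos θ + √(L² − h²) = 27.982943 + 222.558668 = 250.541611

250.5416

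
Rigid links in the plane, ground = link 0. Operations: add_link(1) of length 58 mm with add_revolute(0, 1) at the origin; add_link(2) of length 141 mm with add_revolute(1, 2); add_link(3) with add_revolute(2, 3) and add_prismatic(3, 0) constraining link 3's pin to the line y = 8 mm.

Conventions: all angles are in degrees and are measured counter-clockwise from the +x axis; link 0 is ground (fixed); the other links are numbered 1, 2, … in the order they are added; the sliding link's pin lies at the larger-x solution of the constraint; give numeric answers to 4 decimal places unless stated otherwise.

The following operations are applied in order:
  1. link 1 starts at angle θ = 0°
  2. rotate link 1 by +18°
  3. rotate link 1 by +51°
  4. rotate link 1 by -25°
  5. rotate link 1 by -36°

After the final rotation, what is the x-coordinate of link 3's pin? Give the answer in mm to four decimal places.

geometry: r = 58 mm, L = 141 mm, e = 8 mm; θ starts at 0°
rotate link 1 by +18°: θ ← 0° +18° = 18°
rotate link 1 by +51°: θ ← 18° +51° = 69°
rotate link 1 by -25°: θ ← 69° -25° = 44°
rotate link 1 by -36°: θ ← 44° -36° = 8°
crank pin P = (r cos θ, r sin θ) = (57.435548, 8.072040)
h = r sin θ − e = 8.072040 − 8 = 0.072040
x = r cos θ + √(L² − h²) = 57.435548 + 140.999982 = 198.435530

198.4355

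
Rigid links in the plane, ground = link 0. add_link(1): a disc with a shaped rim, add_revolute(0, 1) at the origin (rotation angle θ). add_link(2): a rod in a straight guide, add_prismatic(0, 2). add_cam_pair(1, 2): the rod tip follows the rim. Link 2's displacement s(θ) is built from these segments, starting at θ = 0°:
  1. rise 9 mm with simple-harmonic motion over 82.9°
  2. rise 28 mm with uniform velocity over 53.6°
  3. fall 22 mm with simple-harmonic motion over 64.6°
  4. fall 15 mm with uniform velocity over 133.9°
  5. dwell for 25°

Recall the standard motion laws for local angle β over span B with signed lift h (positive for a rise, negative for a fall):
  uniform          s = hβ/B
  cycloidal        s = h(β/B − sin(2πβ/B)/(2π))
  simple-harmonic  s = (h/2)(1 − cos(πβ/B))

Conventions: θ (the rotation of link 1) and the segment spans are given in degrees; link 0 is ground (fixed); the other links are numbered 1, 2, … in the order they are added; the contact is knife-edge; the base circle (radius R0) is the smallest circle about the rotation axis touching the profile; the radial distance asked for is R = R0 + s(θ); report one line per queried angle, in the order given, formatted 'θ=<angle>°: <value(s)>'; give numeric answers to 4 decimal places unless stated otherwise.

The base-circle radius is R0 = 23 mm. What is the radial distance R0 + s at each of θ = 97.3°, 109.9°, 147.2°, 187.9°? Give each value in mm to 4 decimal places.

segment 1 (0° to 82.9°, simple-harmonic, h = 9) is passed completely: s = 0.0000 + (9) = 9.0000
θ = 97.3° falls in segment 2 (82.9° to 136.5°, uniform, h = 28): β = 97.3 − 82.9 = 14.4°, B = 53.6°; Δs = 28·14.4/53.6 = 7.5224; s = 9.0000 + 7.5224 = 16.5224
θ = 109.9° falls in segment 2 (82.9° to 136.5°, uniform, h = 28): β = 109.9 − 82.9 = 27°, B = 53.6°; Δs = 28·27/53.6 = 14.1045; s = 9.0000 + 14.1045 = 23.1045
segment 2 (82.9° to 136.5°, uniform, h = 28) is passed completely: s = 9.0000 + (28) = 37.0000
θ = 147.2° falls in segment 3 (136.5° to 201.1°, simple-harmonic, h = -22): β = 147.2 − 136.5 = 10.7°, B = 64.6°; Δs = -22/2·(1 − cos(π·0.1656)) = -1.4559; s = 37.0000 − 1.4559 = 35.5441
θ = 187.9° falls in segment 3 (136.5° to 201.1°, simple-harmonic, h = -22): β = 187.9 − 136.5 = 51.4°, B = 64.6°; Δs = -22/2·(1 − cos(π·0.7957)) = -19.8103; s = 37.0000 − 19.8103 = 17.1897
θ=97.3°: R = R0 + s = 23 + 16.5224 = 39.5224
θ=109.9°: R = R0 + s = 23 + 23.1045 = 46.1045
θ=147.2°: R = R0 + s = 23 + 35.5441 = 58.5441
θ=187.9°: R = R0 + s = 23 + 17.1897 = 40.1897

θ=97.3°: 39.5224
θ=109.9°: 46.1045
θ=147.2°: 58.5441
θ=187.9°: 40.1897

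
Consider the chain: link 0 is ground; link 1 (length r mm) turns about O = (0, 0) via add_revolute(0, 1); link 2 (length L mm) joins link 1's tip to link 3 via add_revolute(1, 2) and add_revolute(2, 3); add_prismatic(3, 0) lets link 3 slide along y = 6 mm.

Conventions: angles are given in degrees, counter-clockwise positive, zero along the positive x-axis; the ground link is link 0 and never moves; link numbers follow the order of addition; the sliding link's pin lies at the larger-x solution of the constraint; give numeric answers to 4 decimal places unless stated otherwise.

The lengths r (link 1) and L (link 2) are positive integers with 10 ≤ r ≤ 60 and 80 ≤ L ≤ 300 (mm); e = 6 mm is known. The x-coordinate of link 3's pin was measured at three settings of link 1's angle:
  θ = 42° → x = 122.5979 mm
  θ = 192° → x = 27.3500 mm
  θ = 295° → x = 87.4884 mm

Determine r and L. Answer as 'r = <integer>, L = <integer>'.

constraint per measurement: (x − r cos θ)² + (r sin θ − e)² = L²
subtracting the θ₁ and θ₂ equations cancels the r² and L² terms:
r = (x₁² − x₂²) / (2[(x₁cos θ₁ + e sin θ₁) − (x₂cos θ₂ + e sin θ₂)]) = 58.0000 → r = 58
L² = (x₁ − r cos θ₁)² + (r sin θ₁ − e)² = 7396.0028 → L = 86.0000 → L = 86
check at θ₃=295°: x = 87.4884 (printed 87.4884) ✓

r = 58, L = 86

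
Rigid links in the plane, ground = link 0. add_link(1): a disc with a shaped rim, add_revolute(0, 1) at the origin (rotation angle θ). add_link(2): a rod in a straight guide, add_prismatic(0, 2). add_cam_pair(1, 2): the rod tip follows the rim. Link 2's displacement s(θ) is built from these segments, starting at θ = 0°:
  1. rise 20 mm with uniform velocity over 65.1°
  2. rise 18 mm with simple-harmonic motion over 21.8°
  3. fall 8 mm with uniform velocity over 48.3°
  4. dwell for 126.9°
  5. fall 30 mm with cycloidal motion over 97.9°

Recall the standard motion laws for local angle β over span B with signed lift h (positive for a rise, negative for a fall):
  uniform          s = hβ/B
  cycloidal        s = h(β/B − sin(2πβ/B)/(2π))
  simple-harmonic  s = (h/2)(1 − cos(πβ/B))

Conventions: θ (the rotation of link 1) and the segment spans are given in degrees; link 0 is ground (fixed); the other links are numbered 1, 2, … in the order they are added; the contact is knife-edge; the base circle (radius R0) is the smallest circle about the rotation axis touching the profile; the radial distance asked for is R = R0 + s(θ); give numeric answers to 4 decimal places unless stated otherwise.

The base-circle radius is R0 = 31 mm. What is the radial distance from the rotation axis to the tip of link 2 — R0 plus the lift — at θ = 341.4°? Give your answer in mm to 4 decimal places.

segment 1 (0° to 65.1°, uniform, h = 20) is passed completely: s = 0.0000 + (20) = 20.0000
segment 2 (65.1° to 86.9°, simple-harmonic, h = 18) is passed completely: s = 20.0000 + (18) = 38.0000
segment 3 (86.9° to 135.2°, uniform, h = -8) is passed completely: s = 38.0000 + (-8) = 30.0000
segment 4 (135.2° to 262.1°, dwell): s unchanged at 30.0000
θ = 341.4° falls in segment 5 (262.1° to 360°, cycloidal, h = -30): β = 341.4 − 262.1 = 79.3°, B = 97.9°; Δs = -30·(0.8100 − sin(2π·0.8100)/(2π)) = -28.7395; s = 30.0000 − 28.7395 = 1.2605
R = R0 + s = 31 + 1.2605 = 32.2605

32.2605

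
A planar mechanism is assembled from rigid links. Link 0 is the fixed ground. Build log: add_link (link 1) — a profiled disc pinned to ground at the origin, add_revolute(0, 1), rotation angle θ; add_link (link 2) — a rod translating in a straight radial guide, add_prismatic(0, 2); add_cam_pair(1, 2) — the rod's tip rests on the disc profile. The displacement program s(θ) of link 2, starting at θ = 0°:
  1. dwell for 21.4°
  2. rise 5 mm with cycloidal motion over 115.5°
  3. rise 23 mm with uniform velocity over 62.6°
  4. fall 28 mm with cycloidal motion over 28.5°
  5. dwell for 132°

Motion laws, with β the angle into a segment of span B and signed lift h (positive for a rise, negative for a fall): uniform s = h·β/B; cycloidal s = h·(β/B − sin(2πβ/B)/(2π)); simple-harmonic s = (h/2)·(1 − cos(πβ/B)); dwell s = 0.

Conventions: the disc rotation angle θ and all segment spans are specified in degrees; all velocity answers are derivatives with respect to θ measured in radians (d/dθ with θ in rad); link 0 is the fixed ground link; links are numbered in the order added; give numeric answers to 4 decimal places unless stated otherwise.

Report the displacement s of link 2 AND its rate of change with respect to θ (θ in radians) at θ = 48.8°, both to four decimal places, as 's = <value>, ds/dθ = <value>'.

seg 1 [0°–21.4°] dwell: s stays 0.0000
seg 2 [21.4°–136.9°] cycloidal, h=5: θ=48.8° here. β=27.4, B=115.5. 5·(0.2372 − sin(2π·0.2372)/(2π)) = 0.3929 → s = 0.3929
velocity in seg [21.4°–136.9°] (cycloidal), θ in radians: β = 27.4° = 0.4782 rad, B = 115.5° = 2.0159 rad; ds/dθ = (h/B)(1 − cos(2πβ/B)) = (5/2.0159)(1 − cos(2π·0.2372)) = 2.281529 mm/rad

s = 0.3929, ds/dθ = 2.2815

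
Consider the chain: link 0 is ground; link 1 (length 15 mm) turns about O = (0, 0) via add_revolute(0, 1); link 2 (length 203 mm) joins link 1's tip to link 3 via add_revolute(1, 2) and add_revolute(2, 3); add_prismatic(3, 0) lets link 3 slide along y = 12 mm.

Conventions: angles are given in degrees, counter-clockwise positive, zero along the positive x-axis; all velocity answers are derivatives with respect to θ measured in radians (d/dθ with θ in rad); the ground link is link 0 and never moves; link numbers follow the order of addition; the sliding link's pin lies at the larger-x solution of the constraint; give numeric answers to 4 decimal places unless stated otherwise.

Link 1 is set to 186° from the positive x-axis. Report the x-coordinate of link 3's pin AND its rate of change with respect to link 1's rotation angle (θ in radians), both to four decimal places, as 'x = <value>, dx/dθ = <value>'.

geometry: r = 15 mm, L = 203 mm, e = 12 mm
crank pin P = (r cos θ, r sin θ) = (-14.917828, -1.567927)
h = r sin θ − e = -1.567927 − 12 = -13.567927
x = r cos θ + √(L² − h²) = -14.917828 + 202.546072 = 187.628244
dx/dθ = −r sin θ − h·r cos θ/√(L² − h²) (θ in radians; h = -13.567927) = 0.568628

x = 187.6282, dx/dθ = 0.5686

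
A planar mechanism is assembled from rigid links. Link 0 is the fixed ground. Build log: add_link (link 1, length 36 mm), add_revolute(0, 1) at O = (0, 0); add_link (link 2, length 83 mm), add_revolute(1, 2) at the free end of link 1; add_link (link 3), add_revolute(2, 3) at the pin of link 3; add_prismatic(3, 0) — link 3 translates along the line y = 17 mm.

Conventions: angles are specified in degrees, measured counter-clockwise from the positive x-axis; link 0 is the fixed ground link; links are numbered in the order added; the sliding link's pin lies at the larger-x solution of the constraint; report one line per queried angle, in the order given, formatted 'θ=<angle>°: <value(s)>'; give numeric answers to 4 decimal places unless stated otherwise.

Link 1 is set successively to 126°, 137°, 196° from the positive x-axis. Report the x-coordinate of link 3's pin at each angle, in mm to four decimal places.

geometry: r = 36 mm, L = 83 mm, e = 17 mm
θ=126°: crank pin P = (r cos θ, r sin θ) = (-21.160269, 29.124612)
θ=126°: h = r sin θ − e = 29.124612 − 17 = 12.124612
θ=126°: x = r cos θ + √(L² − h²) = -21.160269 + 82.109645 = 60.949376
θ=137°: crank pin P = (r cos θ, r sin θ) = (-26.328733, 24.551941)
θ=137°: h = r sin θ − e = 24.551941 − 17 = 7.551941
θ=137°: x = r cos θ + √(L² − h²) = -26.328733 + 82.655721 = 56.326988
θ=196°: crank pin P = (r cos θ, r sin θ) = (-34.605421, -9.922945)
θ=196°: h = r sin θ − e = -9.922945 − 17 = -26.922945
θ=196°: x = r cos θ + √(L² − h²) = -34.605421 + 78.512133 = 43.906712

θ=126°: 60.9494
θ=137°: 56.3270
θ=196°: 43.9067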